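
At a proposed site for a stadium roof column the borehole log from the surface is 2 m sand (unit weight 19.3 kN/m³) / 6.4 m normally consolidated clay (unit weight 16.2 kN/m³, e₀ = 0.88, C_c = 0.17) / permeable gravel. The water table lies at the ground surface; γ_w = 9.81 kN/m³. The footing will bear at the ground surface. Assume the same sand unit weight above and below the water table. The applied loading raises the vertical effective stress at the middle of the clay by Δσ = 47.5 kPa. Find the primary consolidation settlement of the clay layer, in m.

S_c ≈ 0.199 m

Mid-depth of clay below the ground surface: z = 2 + 6.4/2 = 5.2 m.
Total vertical stress at mid-clay: σ_v = 19.3×2 + 16.2×3.2 = 90.44 kPa.
Pore pressure: u = 9.81×(5.2 − 0) = 51.012 kPa.
Initial effective stress: σ'_0 = σ_v − u = 90.44 − 51.012 = 39.428 kPa.
Final effective stress: σ'_f = σ'_0 + Δσ = 39.428 + 47.5 = 86.928 kPa.
Normally consolidated clay, so the full stress increment lies on the virgin compression line:
S_c = C_c·H/(1+e₀)·log₁₀(σ'_f/σ'_0) = 0.17×6.4/(1+0.88)×log₁₀(86.928/39.428)
    = 0.57872 × 0.34335 = 0.1987 m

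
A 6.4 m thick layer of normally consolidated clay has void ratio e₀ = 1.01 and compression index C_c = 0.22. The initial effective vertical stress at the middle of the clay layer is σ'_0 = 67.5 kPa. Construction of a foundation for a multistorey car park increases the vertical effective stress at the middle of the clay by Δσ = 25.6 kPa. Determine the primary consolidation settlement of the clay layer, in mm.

Final effective stress: σ'_f = σ'_0 + Δσ = 67.5 + 25.6 = 93.1 kPa.
Normally consolidated clay, so the full stress increment lies on the virgin compression line:
S_c = C_c·H/(1+e₀)·log₁₀(σ'_f/σ'_0) = 0.22×6.4/(1+1.01)×log₁₀(93.1/67.5)
    = 0.7005 × 0.13965 = 0.09782 m

S_c ≈ 97.8 mm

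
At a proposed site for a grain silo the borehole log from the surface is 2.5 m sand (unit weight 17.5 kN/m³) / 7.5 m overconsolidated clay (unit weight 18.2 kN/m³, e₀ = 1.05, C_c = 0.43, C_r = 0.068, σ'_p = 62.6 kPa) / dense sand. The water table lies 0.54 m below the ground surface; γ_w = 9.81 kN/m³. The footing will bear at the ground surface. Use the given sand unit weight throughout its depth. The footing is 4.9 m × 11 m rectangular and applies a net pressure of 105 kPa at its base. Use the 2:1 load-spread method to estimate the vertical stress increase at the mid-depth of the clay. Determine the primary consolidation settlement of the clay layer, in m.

S_c ≈ 0.224 m

Mid-depth of clay below the ground surface: z = 2.5 + 7.5/2 = 6.25 m.
Total vertical stress at mid-clay: σ_v = 17.5×2.5 + 18.2×3.75 = 112 kPa.
Pore pressure: u = 9.81×(6.25 − 0.54) = 56.015 kPa.
Initial effective stress: σ'_0 = σ_v − u = 112 − 56.015 = 55.985 kPa.
Stress increase at mid-clay by the 2:1 spreading method:
Δσ = qBL/((B+z)(L+z)) = 105×4.9×11/((4.9+6.25)(11+6.25)) = 29.425 kPa
Final effective stress: σ'_f = 55.985 + 29.425 = 85.41 kPa.
σ'_f = 85.41 > σ'_p = 62.6 kPa, so the stress path crosses the preconsolidation pressure — recompression up to σ'_p, then virgin compression beyond:
S_c = H/(1+e₀)·[C_r·log₁₀(σ'_p/σ'_0) + C_c·log₁₀(σ'_f/σ'_p)]
    = 7.5/2.05 × [0.068×log₁₀(62.6/55.985) + 0.43×log₁₀(85.41/62.6)]
    = 3.6585 × [0.0032982 + 0.058022] = 0.2243 m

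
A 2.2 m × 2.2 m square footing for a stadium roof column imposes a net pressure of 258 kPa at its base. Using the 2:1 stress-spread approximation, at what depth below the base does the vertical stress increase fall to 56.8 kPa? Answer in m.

z ≈ 2.49 m

2:1 spreading — at depth z the loaded area has grown by z in each plan dimension:
qB²/(B+z)² = Δσ_z ⇒ z = B(√(q/Δσ_z) − 1) = 2.2×(√(258/56.8) − 1) = 2.489 m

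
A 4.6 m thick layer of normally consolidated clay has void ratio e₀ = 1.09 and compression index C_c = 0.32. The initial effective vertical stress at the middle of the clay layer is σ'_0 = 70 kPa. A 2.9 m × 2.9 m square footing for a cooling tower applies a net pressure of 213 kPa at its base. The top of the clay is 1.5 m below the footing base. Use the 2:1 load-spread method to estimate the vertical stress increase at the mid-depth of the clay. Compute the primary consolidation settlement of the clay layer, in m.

S_c ≈ 0.138 m

Mid-depth of clay below the footing base: z = 1.5 + 4.6/2 = 3.8 m.
Stress increase at mid-clay by the 2:1 spreading method:
Δσ = qBL/((B+z)(L+z)) = 213×2.9×2.9/((2.9+3.8)(2.9+3.8)) = 39.905 kPa
Final effective stress: σ'_f = σ'_0 + Δσ = 70 + 39.905 = 109.91 kPa.
Normally consolidated clay, so the full stress increment lies on the virgin compression line:
S_c = C_c·H/(1+e₀)·log₁₀(σ'_f/σ'_0) = 0.32×4.6/(1+1.09)×log₁₀(109.91/70)
    = 0.70431 × 0.19594 = 0.138 m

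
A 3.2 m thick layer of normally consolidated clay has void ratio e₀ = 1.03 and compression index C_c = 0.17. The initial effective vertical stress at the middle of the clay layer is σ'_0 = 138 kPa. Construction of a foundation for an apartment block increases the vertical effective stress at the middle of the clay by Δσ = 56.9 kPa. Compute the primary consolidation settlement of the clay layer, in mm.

Final effective stress: σ'_f = σ'_0 + Δσ = 138 + 56.9 = 194.9 kPa.
Normally consolidated clay, so the full stress increment lies on the virgin compression line:
S_c = C_c·H/(1+e₀)·log₁₀(σ'_f/σ'_0) = 0.17×3.2/(1+1.03)×log₁₀(194.9/138)
    = 0.26798 × 0.14993 = 0.04018 m

S_c ≈ 40.2 mm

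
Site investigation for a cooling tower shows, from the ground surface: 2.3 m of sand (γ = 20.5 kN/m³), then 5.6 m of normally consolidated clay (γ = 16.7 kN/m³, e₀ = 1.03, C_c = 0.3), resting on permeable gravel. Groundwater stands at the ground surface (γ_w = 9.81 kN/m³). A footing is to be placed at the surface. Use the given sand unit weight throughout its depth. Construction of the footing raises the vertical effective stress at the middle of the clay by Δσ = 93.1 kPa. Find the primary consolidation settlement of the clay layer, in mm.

Mid-depth of clay below the ground surface: z = 2.3 + 5.6/2 = 5.1 m.
Total vertical stress at mid-clay: σ_v = 20.5×2.3 + 16.7×2.8 = 93.91 kPa.
Pore pressure: u = 9.81×(5.1 − 0) = 50.031 kPa.
Initial effective stress: σ'_0 = σ_v − u = 93.91 − 50.031 = 43.879 kPa.
Final effective stress: σ'_f = σ'_0 + Δσ = 43.879 + 93.1 = 136.98 kPa.
Normally consolidated clay, so the full stress increment lies on the virgin compression line:
S_c = C_c·H/(1+e₀)·log₁₀(σ'_f/σ'_0) = 0.3×5.6/(1+1.03)×log₁₀(136.98/43.879)
    = 0.82759 × 0.4944 = 0.4092 m

S_c ≈ 409 mm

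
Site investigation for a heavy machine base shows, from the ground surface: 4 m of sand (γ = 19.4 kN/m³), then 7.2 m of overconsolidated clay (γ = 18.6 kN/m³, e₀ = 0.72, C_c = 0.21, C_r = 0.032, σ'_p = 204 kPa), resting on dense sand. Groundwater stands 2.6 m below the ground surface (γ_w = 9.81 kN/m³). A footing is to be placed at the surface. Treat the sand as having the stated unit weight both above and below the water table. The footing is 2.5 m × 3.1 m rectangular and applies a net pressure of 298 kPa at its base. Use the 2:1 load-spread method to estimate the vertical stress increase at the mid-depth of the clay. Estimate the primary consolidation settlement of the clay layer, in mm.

S_c ≈ 11.7 mm

Mid-depth of clay below the ground surface: z = 4 + 7.2/2 = 7.6 m.
Total vertical stress at mid-clay: σ_v = 19.4×4 + 18.6×3.6 = 144.56 kPa.
Pore pressure: u = 9.81×(7.6 − 2.6) = 49.05 kPa.
Initial effective stress: σ'_0 = σ_v − u = 144.56 − 49.05 = 95.51 kPa.
Stress increase at mid-clay by the 2:1 spreading method:
Δσ = qBL/((B+z)(L+z)) = 298×2.5×3.1/((2.5+7.6)(3.1+7.6)) = 21.37 kPa
Final effective stress: σ'_f = 95.51 + 21.37 = 116.88 kPa.
σ'_f = 116.88 ≤ σ'_p = 204 kPa, so the clay remains overconsolidated and only the recompression index applies:
S_c = C_r·H/(1+e₀)·log₁₀(σ'_f/σ'_0) = 0.032×7.2/1.72×log₁₀(116.88/95.51)
    = 0.13395 × 0.087691 = 0.01175 m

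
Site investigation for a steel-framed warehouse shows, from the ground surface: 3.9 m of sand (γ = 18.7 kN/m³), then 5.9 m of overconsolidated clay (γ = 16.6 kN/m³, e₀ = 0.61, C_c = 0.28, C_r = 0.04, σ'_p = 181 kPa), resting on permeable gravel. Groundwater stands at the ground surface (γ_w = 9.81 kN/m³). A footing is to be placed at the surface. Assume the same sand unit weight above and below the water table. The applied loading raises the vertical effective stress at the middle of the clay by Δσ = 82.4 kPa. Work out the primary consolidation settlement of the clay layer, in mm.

Mid-depth of clay below the ground surface: z = 3.9 + 5.9/2 = 6.85 m.
Total vertical stress at mid-clay: σ_v = 18.7×3.9 + 16.6×2.95 = 121.9 kPa.
Pore pressure: u = 9.81×(6.85 − 0) = 67.198 kPa.
Initial effective stress: σ'_0 = σ_v − u = 121.9 − 67.198 = 54.702 kPa.
Final effective stress: σ'_f = 54.702 + 82.4 = 137.1 kPa.
σ'_f = 137.1 ≤ σ'_p = 181 kPa, so the clay remains overconsolidated and only the recompression index applies:
S_c = C_r·H/(1+e₀)·log₁₀(σ'_f/σ'_0) = 0.04×5.9/1.61×log₁₀(137.1/54.702)
    = 0.14658 × 0.39903 = 0.05849 m

S_c ≈ 58.5 mm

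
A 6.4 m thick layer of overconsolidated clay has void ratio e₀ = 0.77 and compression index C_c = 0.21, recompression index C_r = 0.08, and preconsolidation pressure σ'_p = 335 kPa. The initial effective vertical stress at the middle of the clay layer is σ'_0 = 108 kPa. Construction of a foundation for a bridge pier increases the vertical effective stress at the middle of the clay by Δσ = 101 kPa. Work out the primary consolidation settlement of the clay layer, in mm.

Final effective stress: σ'_f = 108 + 101 = 209 kPa.
σ'_f = 209 ≤ σ'_p = 335 kPa, so the clay remains overconsolidated and only the recompression index applies:
S_c = C_r·H/(1+e₀)·log₁₀(σ'_f/σ'_0) = 0.08×6.4/1.77×log₁₀(209/108)
    = 0.28926 × 0.28672 = 0.08294 m

S_c ≈ 82.9 mm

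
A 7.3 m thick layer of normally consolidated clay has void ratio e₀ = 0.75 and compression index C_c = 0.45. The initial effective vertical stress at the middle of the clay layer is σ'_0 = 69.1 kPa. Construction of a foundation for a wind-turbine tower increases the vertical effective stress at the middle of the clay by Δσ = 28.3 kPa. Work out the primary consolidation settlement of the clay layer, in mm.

S_c ≈ 280 mm

Final effective stress: σ'_f = σ'_0 + Δσ = 69.1 + 28.3 = 97.4 kPa.
Normally consolidated clay, so the full stress increment lies on the virgin compression line:
S_c = C_c·H/(1+e₀)·log₁₀(σ'_f/σ'_0) = 0.45×7.3/(1+0.75)×log₁₀(97.4/69.1)
    = 1.8771 × 0.14908 = 0.2798 m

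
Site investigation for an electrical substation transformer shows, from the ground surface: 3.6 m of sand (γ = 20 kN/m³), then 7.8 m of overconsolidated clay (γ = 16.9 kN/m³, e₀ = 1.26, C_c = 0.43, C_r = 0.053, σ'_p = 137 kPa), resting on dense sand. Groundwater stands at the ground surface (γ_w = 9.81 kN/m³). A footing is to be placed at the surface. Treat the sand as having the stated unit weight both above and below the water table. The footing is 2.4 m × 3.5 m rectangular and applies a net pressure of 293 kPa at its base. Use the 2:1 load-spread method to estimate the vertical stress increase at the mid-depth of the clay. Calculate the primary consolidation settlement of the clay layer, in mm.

Mid-depth of clay below the ground surface: z = 3.6 + 7.8/2 = 7.5 m.
Total vertical stress at mid-clay: σ_v = 20×3.6 + 16.9×3.9 = 137.91 kPa.
Pore pressure: u = 9.81×(7.5 − 0) = 73.575 kPa.
Initial effective stress: σ'_0 = σ_v − u = 137.91 − 73.575 = 64.335 kPa.
Stress increase at mid-clay by the 2:1 spreading method:
Δσ = qBL/((B+z)(L+z)) = 293×2.4×3.5/((2.4+7.5)(3.5+7.5)) = 22.601 kPa
Final effective stress: σ'_f = 64.335 + 22.601 = 86.936 kPa.
σ'_f = 86.936 ≤ σ'_p = 137 kPa, so the clay remains overconsolidated and only the recompression index applies:
S_c = C_r·H/(1+e₀)·log₁₀(σ'_f/σ'_0) = 0.053×7.8/2.26×log₁₀(86.936/64.335)
    = 0.18292 × 0.13075 = 0.02392 m

S_c ≈ 23.9 mm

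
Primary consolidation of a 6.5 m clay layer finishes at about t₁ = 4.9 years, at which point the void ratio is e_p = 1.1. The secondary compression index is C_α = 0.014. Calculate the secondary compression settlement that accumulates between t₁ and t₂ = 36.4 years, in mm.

Secondary compression: S_s = C_α·H/(1+e_p)·log₁₀(t₂/t₁)
S_s = 0.014×6.5/(1+1.1)×log₁₀(36.4/4.9)
    = 0.04333 × 0.8709 = 0.03774 m

S_s ≈ 37.7 mm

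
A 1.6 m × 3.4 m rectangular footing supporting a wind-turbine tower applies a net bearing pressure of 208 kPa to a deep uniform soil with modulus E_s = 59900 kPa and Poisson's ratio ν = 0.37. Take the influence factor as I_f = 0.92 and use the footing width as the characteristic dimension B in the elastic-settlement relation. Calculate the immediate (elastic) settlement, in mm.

S_e ≈ 4.41 mm

Immediate (elastic) settlement: S_e = q·B·(1−ν²)/E_s · I_f.
S_e = 208 × 1.6 × (1 − 0.37²) / 59900 × 0.92
    = 208 × 1.6 × 0.8631 / 59900 × 0.92
    = 0.004412 m = 4.412 mm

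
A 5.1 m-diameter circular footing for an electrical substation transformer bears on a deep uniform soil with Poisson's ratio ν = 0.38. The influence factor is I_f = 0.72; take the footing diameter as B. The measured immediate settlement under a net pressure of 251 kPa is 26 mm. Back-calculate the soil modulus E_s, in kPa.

S_e = q·B·(1−ν²)/E_s · I_f  ⇒  E_s = q·B·(1−ν²)·I_f / S_e.
E_s = 251 × 5.1 × 0.8556 × 0.72 / 0.026 = 30330 kPa

E_s ≈ 30300 kPa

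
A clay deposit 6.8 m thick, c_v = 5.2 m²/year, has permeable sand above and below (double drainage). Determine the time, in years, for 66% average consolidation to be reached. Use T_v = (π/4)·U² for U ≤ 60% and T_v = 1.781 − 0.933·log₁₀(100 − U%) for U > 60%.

Drainage path length: H_d = H/2 = 3.4 m (double drainage).
U > 60%: T_v = 1.781 − 0.933·log₁₀(100 − 66) = 0.35213.
t = T_v·H_d²/c_v = 0.35213×3.4²/5.2 = 0.7828 years.

t ≈ 0.783 years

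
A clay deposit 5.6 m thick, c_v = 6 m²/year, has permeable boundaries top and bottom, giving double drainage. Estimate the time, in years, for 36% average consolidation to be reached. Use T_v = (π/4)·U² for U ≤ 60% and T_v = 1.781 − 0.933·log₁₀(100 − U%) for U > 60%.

t ≈ 0.133 years

Drainage path length: H_d = H/2 = 2.8 m (double drainage).
U ≤ 60%: T_v = (π/4)·U² = (π/4)×0.36² = 0.10179.
t = T_v·H_d²/c_v = 0.10179×2.8²/6 = 0.133 years.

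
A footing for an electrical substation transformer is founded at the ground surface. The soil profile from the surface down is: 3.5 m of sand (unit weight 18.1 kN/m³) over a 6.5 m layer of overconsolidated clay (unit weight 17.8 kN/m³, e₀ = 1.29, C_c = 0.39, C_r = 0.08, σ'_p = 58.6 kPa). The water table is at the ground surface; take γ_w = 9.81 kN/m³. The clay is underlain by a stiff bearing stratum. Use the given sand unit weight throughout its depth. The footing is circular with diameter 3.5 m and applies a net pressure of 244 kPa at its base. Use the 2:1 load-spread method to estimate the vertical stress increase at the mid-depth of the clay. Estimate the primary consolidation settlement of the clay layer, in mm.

S_c ≈ 176 mm

Mid-depth of clay below the ground surface: z = 3.5 + 6.5/2 = 6.75 m.
Total vertical stress at mid-clay: σ_v = 18.1×3.5 + 17.8×3.25 = 121.2 kPa.
Pore pressure: u = 9.81×(6.75 − 0) = 66.218 kPa.
Initial effective stress: σ'_0 = σ_v − u = 121.2 − 66.218 = 54.982 kPa.
Stress increase at mid-clay by the 2:1 spreading method:
Δσ ≈ qD²/(D+z)² = 244×3.5²/(3.5+6.75)² = 28.45 kPa
Final effective stress: σ'_f = 54.982 + 28.45 = 83.432 kPa.
σ'_f = 83.432 > σ'_p = 58.6 kPa, so the stress path crosses the preconsolidation pressure — recompression up to σ'_p, then virgin compression beyond:
S_c = H/(1+e₀)·[C_r·log₁₀(σ'_p/σ'_0) + C_c·log₁₀(σ'_f/σ'_p)]
    = 6.5/2.29 × [0.08×log₁₀(58.6/54.982) + 0.39×log₁₀(83.432/58.6)]
    = 2.8384 × [0.0022142 + 0.05984] = 0.1761 m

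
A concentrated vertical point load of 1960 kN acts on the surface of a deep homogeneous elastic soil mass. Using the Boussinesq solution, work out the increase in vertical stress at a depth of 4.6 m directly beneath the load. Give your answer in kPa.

Boussinesq vertical stress below a point load on an elastic half-space:
Δσ_z = 3P/(2πz²) · [1 + (r/z)²]^(−5/2)
r/z = 0/4.6 = 0; [1+(r/z)²]^(−5/2) = 1.
Δσ_z = 3×1960/(2π×4.6²) × 1 = 44.226 × 1 = 44.23 kPa

Δσ_z ≈ 44.2 kPa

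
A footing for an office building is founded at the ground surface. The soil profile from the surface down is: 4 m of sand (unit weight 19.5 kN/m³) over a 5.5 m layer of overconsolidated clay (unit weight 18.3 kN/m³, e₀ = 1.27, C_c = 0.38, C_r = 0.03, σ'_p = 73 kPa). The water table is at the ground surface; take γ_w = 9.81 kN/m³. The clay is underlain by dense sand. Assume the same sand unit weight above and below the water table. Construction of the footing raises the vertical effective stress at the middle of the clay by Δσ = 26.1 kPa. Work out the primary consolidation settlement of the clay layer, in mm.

S_c ≈ 80.7 mm

Mid-depth of clay below the ground surface: z = 4 + 5.5/2 = 6.75 m.
Total vertical stress at mid-clay: σ_v = 19.5×4 + 18.3×2.75 = 128.32 kPa.
Pore pressure: u = 9.81×(6.75 − 0) = 66.218 kPa.
Initial effective stress: σ'_0 = σ_v − u = 128.32 − 66.218 = 62.102 kPa.
Final effective stress: σ'_f = 62.102 + 26.1 = 88.202 kPa.
σ'_f = 88.202 > σ'_p = 73 kPa, so the stress path crosses the preconsolidation pressure — recompression up to σ'_p, then virgin compression beyond:
S_c = H/(1+e₀)·[C_r·log₁₀(σ'_p/σ'_0) + C_c·log₁₀(σ'_f/σ'_p)]
    = 5.5/2.27 × [0.03×log₁₀(73/62.102) + 0.38×log₁₀(88.202/73)]
    = 2.4229 × [0.0021065 + 0.031219] = 0.08074 m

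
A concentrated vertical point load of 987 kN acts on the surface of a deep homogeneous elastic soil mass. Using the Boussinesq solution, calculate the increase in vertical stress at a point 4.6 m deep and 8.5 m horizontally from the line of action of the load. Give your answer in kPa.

Boussinesq vertical stress below a point load on an elastic half-space:
Δσ_z = 3P/(2πz²) · [1 + (r/z)²]^(−5/2)
r/z = 8.5/4.6 = 1.8478; [1+(r/z)²]^(−5/2) = 0.024423.
Δσ_z = 3×987/(2π×4.6²) × 0.024423 = 22.271 × 0.024423 = 0.5439 kPa

Δσ_z ≈ 0.544 kPa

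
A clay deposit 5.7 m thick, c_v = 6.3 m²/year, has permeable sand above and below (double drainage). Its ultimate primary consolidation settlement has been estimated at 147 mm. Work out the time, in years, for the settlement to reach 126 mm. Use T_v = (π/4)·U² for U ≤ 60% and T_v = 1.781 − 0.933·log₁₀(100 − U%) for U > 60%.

t ≈ 0.907 years

Drainage path length: H_d = H/2 = 2.85 m (double drainage).
U = S(t)/S_ult = 126/147 = 0.8571.
U > 60%: T_v = 1.781 − 0.933·log₁₀(100 − 85.714) = 0.70348.
t = T_v·H_d²/c_v = 0.70348×2.85²/6.3 = 0.907 years.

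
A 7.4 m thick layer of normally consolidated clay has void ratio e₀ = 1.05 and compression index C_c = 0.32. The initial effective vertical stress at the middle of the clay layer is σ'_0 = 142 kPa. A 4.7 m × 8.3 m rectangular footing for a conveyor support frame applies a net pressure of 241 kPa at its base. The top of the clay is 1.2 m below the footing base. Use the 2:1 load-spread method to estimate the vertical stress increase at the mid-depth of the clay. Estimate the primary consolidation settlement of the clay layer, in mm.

S_c ≈ 211 mm

Mid-depth of clay below the footing base: z = 1.2 + 7.4/2 = 4.9 m.
Stress increase at mid-clay by the 2:1 spreading method:
Δσ = qBL/((B+z)(L+z)) = 241×4.7×8.3/((4.7+4.9)(8.3+4.9)) = 74.19 kPa
Final effective stress: σ'_f = σ'_0 + Δσ = 142 + 74.19 = 216.19 kPa.
Normally consolidated clay, so the full stress increment lies on the virgin compression line:
S_c = C_c·H/(1+e₀)·log₁₀(σ'_f/σ'_0) = 0.32×7.4/(1+1.05)×log₁₀(216.19/142)
    = 1.1551 × 0.18255 = 0.2109 m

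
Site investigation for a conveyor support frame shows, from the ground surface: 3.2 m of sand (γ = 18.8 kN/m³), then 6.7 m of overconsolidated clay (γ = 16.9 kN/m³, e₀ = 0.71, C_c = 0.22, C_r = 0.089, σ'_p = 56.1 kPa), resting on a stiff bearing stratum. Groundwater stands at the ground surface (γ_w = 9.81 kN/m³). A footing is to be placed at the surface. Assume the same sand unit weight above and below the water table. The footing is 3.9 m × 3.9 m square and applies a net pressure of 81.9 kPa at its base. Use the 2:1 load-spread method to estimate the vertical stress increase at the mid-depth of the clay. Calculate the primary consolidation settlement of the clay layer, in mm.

Mid-depth of clay below the ground surface: z = 3.2 + 6.7/2 = 6.55 m.
Total vertical stress at mid-clay: σ_v = 18.8×3.2 + 16.9×3.35 = 116.78 kPa.
Pore pressure: u = 9.81×(6.55 − 0) = 64.255 kPa.
Initial effective stress: σ'_0 = σ_v − u = 116.78 − 64.255 = 52.525 kPa.
Stress increase at mid-clay by the 2:1 spreading method:
Δσ = qBL/((B+z)(L+z)) = 81.9×3.9×3.9/((3.9+6.55)(3.9+6.55)) = 11.407 kPa
Final effective stress: σ'_f = 52.525 + 11.407 = 63.932 kPa.
σ'_f = 63.932 > σ'_p = 56.1 kPa, so the stress path crosses the preconsolidation pressure — recompression up to σ'_p, then virgin compression beyond:
S_c = H/(1+e₀)·[C_r·log₁₀(σ'_p/σ'_0) + C_c·log₁₀(σ'_f/σ'_p)]
    = 6.7/1.71 × [0.089×log₁₀(56.1/52.525) + 0.22×log₁₀(63.932/56.1)]
    = 3.9181 × [0.0025451 + 0.012486] = 0.05889 m

S_c ≈ 58.9 mm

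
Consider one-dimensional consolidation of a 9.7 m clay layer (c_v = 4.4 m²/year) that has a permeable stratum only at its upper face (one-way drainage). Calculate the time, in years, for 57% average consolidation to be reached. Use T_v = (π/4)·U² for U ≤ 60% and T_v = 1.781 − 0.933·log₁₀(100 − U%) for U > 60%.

Drainage path length: H_d = H = 9.7 m (single drainage).
U ≤ 60%: T_v = (π/4)·U² = (π/4)×0.57² = 0.25518.
t = T_v·H_d²/c_v = 0.25518×9.7²/4.4 = 5.457 years.

t ≈ 5.46 years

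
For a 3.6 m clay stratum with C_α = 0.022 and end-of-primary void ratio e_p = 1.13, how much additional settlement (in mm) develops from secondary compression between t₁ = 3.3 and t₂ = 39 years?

S_s ≈ 39.9 mm

Secondary compression: S_s = C_α·H/(1+e_p)·log₁₀(t₂/t₁)
S_s = 0.022×3.6/(1+1.13)×log₁₀(39/3.3)
    = 0.03718 × 1.073 = 0.03988 m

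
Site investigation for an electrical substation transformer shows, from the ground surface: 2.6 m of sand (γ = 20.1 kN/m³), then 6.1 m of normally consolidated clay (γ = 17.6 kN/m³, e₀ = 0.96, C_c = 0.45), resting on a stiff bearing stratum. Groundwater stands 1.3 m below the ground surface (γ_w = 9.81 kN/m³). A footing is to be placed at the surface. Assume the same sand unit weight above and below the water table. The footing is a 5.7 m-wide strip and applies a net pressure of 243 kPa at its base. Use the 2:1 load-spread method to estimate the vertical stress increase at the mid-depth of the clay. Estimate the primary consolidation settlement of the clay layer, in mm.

Mid-depth of clay below the ground surface: z = 2.6 + 6.1/2 = 5.65 m.
Total vertical stress at mid-clay: σ_v = 20.1×2.6 + 17.6×3.05 = 105.94 kPa.
Pore pressure: u = 9.81×(5.65 − 1.3) = 42.673 kPa.
Initial effective stress: σ'_0 = σ_v − u = 105.94 − 42.673 = 63.267 kPa.
Stress increase at mid-clay by the 2:1 spreading method:
Δσ = qB/(B+z) = 243×5.7/(5.7+5.65) = 122.04 kPa
Final effective stress: σ'_f = σ'_0 + Δσ = 63.267 + 122.04 = 185.31 kPa.
Normally consolidated clay, so the full stress increment lies on the virgin compression line:
S_c = C_c·H/(1+e₀)·log₁₀(σ'_f/σ'_0) = 0.45×6.1/(1+0.96)×log₁₀(185.31/63.267)
    = 1.4005 × 0.46672 = 0.6536 m

S_c ≈ 654 mm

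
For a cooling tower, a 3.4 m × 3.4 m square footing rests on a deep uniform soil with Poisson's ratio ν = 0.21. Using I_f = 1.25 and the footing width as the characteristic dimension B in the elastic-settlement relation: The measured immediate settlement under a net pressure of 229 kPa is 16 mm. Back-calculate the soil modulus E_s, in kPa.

S_e = q·B·(1−ν²)/E_s · I_f  ⇒  E_s = q·B·(1−ν²)·I_f / S_e.
E_s = 229 × 3.4 × 0.9559 × 1.25 / 0.016 = 58150 kPa

E_s ≈ 58100 kPa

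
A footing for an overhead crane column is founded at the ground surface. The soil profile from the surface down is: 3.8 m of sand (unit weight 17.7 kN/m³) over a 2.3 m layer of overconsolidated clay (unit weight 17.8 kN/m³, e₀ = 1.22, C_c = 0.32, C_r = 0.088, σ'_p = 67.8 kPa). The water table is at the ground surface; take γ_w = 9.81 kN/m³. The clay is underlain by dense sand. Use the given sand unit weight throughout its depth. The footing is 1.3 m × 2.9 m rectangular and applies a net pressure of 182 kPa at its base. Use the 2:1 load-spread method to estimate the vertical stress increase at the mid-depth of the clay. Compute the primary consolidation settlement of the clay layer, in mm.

S_c ≈ 12.1 mm

Mid-depth of clay below the ground surface: z = 3.8 + 2.3/2 = 4.95 m.
Total vertical stress at mid-clay: σ_v = 17.7×3.8 + 17.8×1.15 = 87.73 kPa.
Pore pressure: u = 9.81×(4.95 − 0) = 48.56 kPa.
Initial effective stress: σ'_0 = σ_v − u = 87.73 − 48.56 = 39.17 kPa.
Stress increase at mid-clay by the 2:1 spreading method:
Δσ = qBL/((B+z)(L+z)) = 182×1.3×2.9/((1.3+4.95)(2.9+4.95)) = 13.985 kPa
Final effective stress: σ'_f = 39.17 + 13.985 = 53.155 kPa.
σ'_f = 53.155 ≤ σ'_p = 67.8 kPa, so the clay remains overconsolidated and only the recompression index applies:
S_c = C_r·H/(1+e₀)·log₁₀(σ'_f/σ'_0) = 0.088×2.3/2.22×log₁₀(53.155/39.17)
    = 0.091168 × 0.13259 = 0.01209 m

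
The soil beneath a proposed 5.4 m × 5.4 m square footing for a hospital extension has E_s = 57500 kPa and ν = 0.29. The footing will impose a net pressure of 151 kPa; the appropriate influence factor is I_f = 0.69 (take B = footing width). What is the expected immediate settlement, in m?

Immediate (elastic) settlement: S_e = q·B·(1−ν²)/E_s · I_f.
S_e = 151 × 5.4 × (1 − 0.29²) / 57500 × 0.69
    = 151 × 5.4 × 0.9159 / 57500 × 0.69
    = 0.008962 m

S_e ≈ 0.00896 m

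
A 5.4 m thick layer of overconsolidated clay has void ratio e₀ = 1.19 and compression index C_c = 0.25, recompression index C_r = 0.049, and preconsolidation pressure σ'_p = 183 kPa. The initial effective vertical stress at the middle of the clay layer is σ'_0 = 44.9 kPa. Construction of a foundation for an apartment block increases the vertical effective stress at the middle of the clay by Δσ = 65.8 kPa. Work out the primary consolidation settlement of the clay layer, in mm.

Final effective stress: σ'_f = 44.9 + 65.8 = 110.7 kPa.
σ'_f = 110.7 ≤ σ'_p = 183 kPa, so the clay remains overconsolidated and only the recompression index applies:
S_c = C_r·H/(1+e₀)·log₁₀(σ'_f/σ'_0) = 0.049×5.4/2.19×log₁₀(110.7/44.9)
    = 0.12082 × 0.3919 = 0.04735 m

S_c ≈ 47.4 mm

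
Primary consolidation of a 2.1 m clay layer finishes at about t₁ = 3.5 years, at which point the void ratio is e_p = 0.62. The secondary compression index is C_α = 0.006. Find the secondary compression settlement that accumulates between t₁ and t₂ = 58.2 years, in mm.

Secondary compression: S_s = C_α·H/(1+e_p)·log₁₀(t₂/t₁)
S_s = 0.006×2.1/(1+0.62)×log₁₀(58.2/3.5)
    = 0.007778 × 1.221 = 0.009496 m

S_s ≈ 9.5 mm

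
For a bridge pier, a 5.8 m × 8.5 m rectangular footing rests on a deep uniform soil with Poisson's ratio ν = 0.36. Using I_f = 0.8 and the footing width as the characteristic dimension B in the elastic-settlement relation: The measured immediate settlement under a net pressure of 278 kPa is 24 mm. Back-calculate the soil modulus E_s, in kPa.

S_e = q·B·(1−ν²)/E_s · I_f  ⇒  E_s = q·B·(1−ν²)·I_f / S_e.
E_s = 278 × 5.8 × 0.8704 × 0.8 / 0.024 = 46780 kPa

E_s ≈ 46800 kPa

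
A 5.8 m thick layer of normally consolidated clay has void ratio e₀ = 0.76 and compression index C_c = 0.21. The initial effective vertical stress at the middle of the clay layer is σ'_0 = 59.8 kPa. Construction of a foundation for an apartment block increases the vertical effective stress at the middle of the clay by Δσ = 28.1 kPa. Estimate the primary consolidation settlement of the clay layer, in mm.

S_c ≈ 116 mm

Final effective stress: σ'_f = σ'_0 + Δσ = 59.8 + 28.1 = 87.9 kPa.
Normally consolidated clay, so the full stress increment lies on the virgin compression line:
S_c = C_c·H/(1+e₀)·log₁₀(σ'_f/σ'_0) = 0.21×5.8/(1+0.76)×log₁₀(87.9/59.8)
    = 0.69205 × 0.16729 = 0.1158 m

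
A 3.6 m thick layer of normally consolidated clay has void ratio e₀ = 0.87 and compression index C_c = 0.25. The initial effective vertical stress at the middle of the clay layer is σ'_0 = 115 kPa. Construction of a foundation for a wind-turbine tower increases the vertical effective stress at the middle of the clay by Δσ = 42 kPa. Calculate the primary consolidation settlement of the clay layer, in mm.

Final effective stress: σ'_f = σ'_0 + Δσ = 115 + 42 = 157 kPa.
Normally consolidated clay, so the full stress increment lies on the virgin compression line:
S_c = C_c·H/(1+e₀)·log₁₀(σ'_f/σ'_0) = 0.25×3.6/(1+0.87)×log₁₀(157/115)
    = 0.48128 × 0.1352 = 0.06507 m

S_c ≈ 65.1 mm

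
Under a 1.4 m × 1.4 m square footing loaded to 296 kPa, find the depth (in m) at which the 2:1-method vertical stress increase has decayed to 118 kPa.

2:1 spreading — at depth z the loaded area has grown by z in each plan dimension:
qB²/(B+z)² = Δσ_z ⇒ z = B(√(q/Δσ_z) − 1) = 1.4×(√(296/118) − 1) = 0.8173 m

z ≈ 0.817 m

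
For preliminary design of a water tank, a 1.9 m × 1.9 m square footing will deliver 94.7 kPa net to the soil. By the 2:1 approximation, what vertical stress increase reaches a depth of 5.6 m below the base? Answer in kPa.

By the 2:1 method the load spreads at 1 horizontal : 2 vertical, so at depth z the loaded area has grown by z in each plan dimension:
Δσ = qBL/((B+z)(L+z)) = 94.7×1.9×1.9/((1.9+5.6)(1.9+5.6)) = 6.0776 kPa

Δσ_z ≈ 6.08 kPa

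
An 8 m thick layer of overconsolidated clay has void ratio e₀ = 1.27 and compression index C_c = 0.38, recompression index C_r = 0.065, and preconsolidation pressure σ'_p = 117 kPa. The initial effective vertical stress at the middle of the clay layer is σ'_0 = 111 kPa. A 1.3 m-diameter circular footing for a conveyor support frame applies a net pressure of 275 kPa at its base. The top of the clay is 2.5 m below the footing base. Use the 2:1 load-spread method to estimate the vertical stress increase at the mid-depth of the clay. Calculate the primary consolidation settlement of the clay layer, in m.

Mid-depth of clay below the footing base: z = 2.5 + 8/2 = 6.5 m.
Stress increase at mid-clay by the 2:1 spreading method:
Δσ ≈ qD²/(D+z)² = 275×1.3²/(1.3+6.5)² = 7.6389 kPa
Final effective stress: σ'_f = 111 + 7.6389 = 118.64 kPa.
σ'_f = 118.64 > σ'_p = 117 kPa, so the stress path crosses the preconsolidation pressure — recompression up to σ'_p, then virgin compression beyond:
S_c = H/(1+e₀)·[C_r·log₁₀(σ'_p/σ'_0) + C_c·log₁₀(σ'_f/σ'_p)]
    = 8/2.27 × [0.065×log₁₀(117/111) + 0.38×log₁₀(118.64/117)]
    = 3.5242 × [0.0014861 + 0.0022972] = 0.01333 m

S_c ≈ 0.0133 m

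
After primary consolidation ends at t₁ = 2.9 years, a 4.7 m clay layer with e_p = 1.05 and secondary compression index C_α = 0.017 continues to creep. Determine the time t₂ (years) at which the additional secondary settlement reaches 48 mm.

S_s = C_α·H/(1+e_p)·log₁₀(t₂/t₁) ⇒ log₁₀(t₂/t₁) = S_s·(1+e_p)/(C_α·H).
log₁₀(t₂/t₁) = 0.048 × (1+1.05) / (0.017×4.7) = 1.232
t₂ = t₁ × 10^1.232 = 2.9 × 17.04 = 49.42 years

t₂ ≈ 49.4 years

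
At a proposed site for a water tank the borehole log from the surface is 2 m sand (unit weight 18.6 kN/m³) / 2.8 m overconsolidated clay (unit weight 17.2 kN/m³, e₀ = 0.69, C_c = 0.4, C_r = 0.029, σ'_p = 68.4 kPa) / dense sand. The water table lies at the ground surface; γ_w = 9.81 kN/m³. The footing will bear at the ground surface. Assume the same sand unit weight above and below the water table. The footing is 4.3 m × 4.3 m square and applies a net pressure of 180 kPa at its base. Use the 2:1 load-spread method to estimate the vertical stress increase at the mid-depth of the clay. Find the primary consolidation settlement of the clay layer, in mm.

Mid-depth of clay below the ground surface: z = 2 + 2.8/2 = 3.4 m.
Total vertical stress at mid-clay: σ_v = 18.6×2 + 17.2×1.4 = 61.28 kPa.
Pore pressure: u = 9.81×(3.4 − 0) = 33.354 kPa.
Initial effective stress: σ'_0 = σ_v − u = 61.28 − 33.354 = 27.926 kPa.
Stress increase at mid-clay by the 2:1 spreading method:
Δσ = qBL/((B+z)(L+z)) = 180×4.3×4.3/((4.3+3.4)(4.3+3.4)) = 56.134 kPa
Final effective stress: σ'_f = 27.926 + 56.134 = 84.06 kPa.
σ'_f = 84.06 > σ'_p = 68.4 kPa, so the stress path crosses the preconsolidation pressure — recompression up to σ'_p, then virgin compression beyond:
S_c = H/(1+e₀)·[C_r·log₁₀(σ'_p/σ'_0) + C_c·log₁₀(σ'_f/σ'_p)]
    = 2.8/1.69 × [0.029×log₁₀(68.4/27.926) + 0.4×log₁₀(84.06/68.4)]
    = 1.6568 × [0.011282 + 0.035813] = 0.07803 m

S_c ≈ 78 mm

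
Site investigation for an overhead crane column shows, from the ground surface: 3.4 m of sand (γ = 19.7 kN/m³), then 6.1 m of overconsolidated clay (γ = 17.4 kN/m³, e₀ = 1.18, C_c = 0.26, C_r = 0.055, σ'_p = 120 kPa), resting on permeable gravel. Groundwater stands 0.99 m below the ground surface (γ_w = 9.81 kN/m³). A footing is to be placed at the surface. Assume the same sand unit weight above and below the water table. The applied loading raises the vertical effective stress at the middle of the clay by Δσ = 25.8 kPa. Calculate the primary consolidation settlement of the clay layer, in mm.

S_c ≈ 21.9 mm

Mid-depth of clay below the ground surface: z = 3.4 + 6.1/2 = 6.45 m.
Total vertical stress at mid-clay: σ_v = 19.7×3.4 + 17.4×3.05 = 120.05 kPa.
Pore pressure: u = 9.81×(6.45 − 0.99) = 53.563 kPa.
Initial effective stress: σ'_0 = σ_v − u = 120.05 − 53.563 = 66.487 kPa.
Final effective stress: σ'_f = 66.487 + 25.8 = 92.287 kPa.
σ'_f = 92.287 ≤ σ'_p = 120 kPa, so the clay remains overconsolidated and only the recompression index applies:
S_c = C_r·H/(1+e₀)·log₁₀(σ'_f/σ'_0) = 0.055×6.1/2.18×log₁₀(92.287/66.487)
    = 0.1539 × 0.1424 = 0.02192 m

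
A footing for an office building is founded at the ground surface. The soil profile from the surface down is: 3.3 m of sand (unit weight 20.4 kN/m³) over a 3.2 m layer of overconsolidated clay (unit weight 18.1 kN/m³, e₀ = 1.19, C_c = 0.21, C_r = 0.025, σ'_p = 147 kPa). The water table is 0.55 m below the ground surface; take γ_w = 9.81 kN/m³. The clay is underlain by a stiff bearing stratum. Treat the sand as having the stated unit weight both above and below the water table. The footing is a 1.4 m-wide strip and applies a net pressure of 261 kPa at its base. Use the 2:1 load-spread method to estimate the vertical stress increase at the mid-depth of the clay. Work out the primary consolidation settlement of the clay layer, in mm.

Mid-depth of clay below the ground surface: z = 3.3 + 3.2/2 = 4.9 m.
Total vertical stress at mid-clay: σ_v = 20.4×3.3 + 18.1×1.6 = 96.28 kPa.
Pore pressure: u = 9.81×(4.9 − 0.55) = 42.673 kPa.
Initial effective stress: σ'_0 = σ_v − u = 96.28 − 42.673 = 53.607 kPa.
Stress increase at mid-clay by the 2:1 spreading method:
Δσ = qB/(B+z) = 261×1.4/(1.4+4.9) = 58 kPa
Final effective stress: σ'_f = 53.607 + 58 = 111.61 kPa.
σ'_f = 111.61 ≤ σ'_p = 147 kPa, so the clay remains overconsolidated and only the recompression index applies:
S_c = C_r·H/(1+e₀)·log₁₀(σ'_f/σ'_0) = 0.025×3.2/2.19×log₁₀(111.61/53.607)
    = 0.03653 × 0.31848 = 0.01163 m

S_c ≈ 11.6 mm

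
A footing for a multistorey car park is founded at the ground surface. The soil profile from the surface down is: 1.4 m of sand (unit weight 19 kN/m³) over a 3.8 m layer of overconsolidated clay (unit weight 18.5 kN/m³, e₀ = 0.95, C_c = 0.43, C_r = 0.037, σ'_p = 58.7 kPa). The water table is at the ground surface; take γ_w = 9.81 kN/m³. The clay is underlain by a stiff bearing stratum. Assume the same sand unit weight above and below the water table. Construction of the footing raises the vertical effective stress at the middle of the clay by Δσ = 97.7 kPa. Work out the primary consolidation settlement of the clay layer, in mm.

S_c ≈ 303 mm

Mid-depth of clay below the ground surface: z = 1.4 + 3.8/2 = 3.3 m.
Total vertical stress at mid-clay: σ_v = 19×1.4 + 18.5×1.9 = 61.75 kPa.
Pore pressure: u = 9.81×(3.3 − 0) = 32.373 kPa.
Initial effective stress: σ'_0 = σ_v − u = 61.75 − 32.373 = 29.377 kPa.
Final effective stress: σ'_f = 29.377 + 97.7 = 127.08 kPa.
σ'_f = 127.08 > σ'_p = 58.7 kPa, so the stress path crosses the preconsolidation pressure — recompression up to σ'_p, then virgin compression beyond:
S_c = H/(1+e₀)·[C_r·log₁₀(σ'_p/σ'_0) + C_c·log₁₀(σ'_f/σ'_p)]
    = 3.8/1.95 × [0.037×log₁₀(58.7/29.377) + 0.43×log₁₀(127.08/58.7)]
    = 1.9487 × [0.011123 + 0.14424] = 0.3028 m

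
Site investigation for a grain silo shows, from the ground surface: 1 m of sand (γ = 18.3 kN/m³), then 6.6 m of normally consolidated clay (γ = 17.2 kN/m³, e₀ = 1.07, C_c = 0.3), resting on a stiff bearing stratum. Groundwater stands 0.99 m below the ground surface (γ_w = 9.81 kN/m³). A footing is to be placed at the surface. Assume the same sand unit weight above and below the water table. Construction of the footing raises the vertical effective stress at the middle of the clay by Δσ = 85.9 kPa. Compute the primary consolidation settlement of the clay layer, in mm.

Mid-depth of clay below the ground surface: z = 1 + 6.6/2 = 4.3 m.
Total vertical stress at mid-clay: σ_v = 18.3×1 + 17.2×3.3 = 75.06 kPa.
Pore pressure: u = 9.81×(4.3 − 0.99) = 32.471 kPa.
Initial effective stress: σ'_0 = σ_v − u = 75.06 − 32.471 = 42.589 kPa.
Final effective stress: σ'_f = σ'_0 + Δσ = 42.589 + 85.9 = 128.49 kPa.
Normally consolidated clay, so the full stress increment lies on the virgin compression line:
S_c = C_c·H/(1+e₀)·log₁₀(σ'_f/σ'_0) = 0.3×6.6/(1+1.07)×log₁₀(128.49/42.589)
    = 0.95652 × 0.47957 = 0.4587 m

S_c ≈ 459 mm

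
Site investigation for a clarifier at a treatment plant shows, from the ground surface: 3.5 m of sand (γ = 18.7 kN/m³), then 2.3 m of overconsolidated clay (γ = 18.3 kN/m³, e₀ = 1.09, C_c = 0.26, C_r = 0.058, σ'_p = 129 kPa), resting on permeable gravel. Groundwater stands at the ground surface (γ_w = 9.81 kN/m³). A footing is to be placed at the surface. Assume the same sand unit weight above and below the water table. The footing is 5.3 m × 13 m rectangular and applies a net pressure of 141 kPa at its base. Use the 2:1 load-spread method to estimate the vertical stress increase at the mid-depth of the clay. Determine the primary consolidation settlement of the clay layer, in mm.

S_c ≈ 23.7 mm

Mid-depth of clay below the ground surface: z = 3.5 + 2.3/2 = 4.65 m.
Total vertical stress at mid-clay: σ_v = 18.7×3.5 + 18.3×1.15 = 86.495 kPa.
Pore pressure: u = 9.81×(4.65 − 0) = 45.617 kPa.
Initial effective stress: σ'_0 = σ_v − u = 86.495 − 45.617 = 40.878 kPa.
Stress increase at mid-clay by the 2:1 spreading method:
Δσ = qBL/((B+z)(L+z)) = 141×5.3×13/((5.3+4.65)(13+4.65)) = 55.319 kPa
Final effective stress: σ'_f = 40.878 + 55.319 = 96.197 kPa.
σ'_f = 96.197 ≤ σ'_p = 129 kPa, so the clay remains overconsolidated and only the recompression index applies:
S_c = C_r·H/(1+e₀)·log₁₀(σ'_f/σ'_0) = 0.058×2.3/2.09×log₁₀(96.197/40.878)
    = 0.063829 × 0.37167 = 0.02372 m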